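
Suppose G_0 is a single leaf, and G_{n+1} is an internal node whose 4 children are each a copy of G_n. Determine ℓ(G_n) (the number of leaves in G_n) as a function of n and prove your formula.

Claim: ℓ(G_n) = 4^n.

Base case: ℓ(G_0) = 1, and 4^0 = 1.
Assume ℓ(G_j) = 4^j.
Then ℓ(G_{j+1}) = 4·ℓ(G_j) = 4·4^j = 4^{j+1}.
By induction, ℓ(G_n) = 4^n for all n ≥ 0.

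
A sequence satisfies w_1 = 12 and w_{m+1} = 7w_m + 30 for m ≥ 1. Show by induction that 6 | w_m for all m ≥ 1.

Base case: w_1 = 12 = 6·2, so 6 | w_1.
Assume 6 | w_k, so w_k = 6t for some integer t.
Then w_{k+1} = 7w_k + 30 = 7·(6t) + 30 = 6(7t + 5), so 6 | w_{k+1}.
This completes the inductive step, so 6 | w_m for all m ≥ 1.

6 | w_m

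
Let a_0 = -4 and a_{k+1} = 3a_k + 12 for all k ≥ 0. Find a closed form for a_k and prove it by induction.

Claim: a_k = 2·3^k − 6.

Base case: a_0 = -4, and 2·3^0 − 6 = 2 − 6 = -4.
Assume a_m = 2·3^m − 6 for some m ≥ 0.
Then a_{m+1} = 3a_m + 12 = 3·(2·3^m − 6) + 12 = 6·3^m − 18 + 12 = 2·3^{m+1} − 6.
This completes the inductive step, so a_k = 2·3^k − 6 for all k ≥ 0.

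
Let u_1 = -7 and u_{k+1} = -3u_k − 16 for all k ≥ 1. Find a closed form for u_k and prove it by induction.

Claim: u_k = (-3)^k − 4.

Base case: u_1 = -7, and (-3)^1 − 4 = -3 − 4 = -7.
Assume u_j = (-3)^j − 4 for some j ≥ 1.
Then u_{j+1} = -3u_j − 16 = -3·((-3)^j − 4) − 16 = -3·(-3)^j + 12 − 16 = (-3)^{j+1} − 4.
This completes the inductive step, so u_k = (-3)^k − 4 for all k ≥ 1.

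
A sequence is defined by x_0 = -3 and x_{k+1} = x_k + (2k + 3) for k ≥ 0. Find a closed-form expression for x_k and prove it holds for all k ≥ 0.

Claim: x_k = k^2 + 2k − 3.

Base case: x_0 = -3, and 0^2 + 2·0 − 3 = -3.
Assume x_r = r^2 + 2r − 3.
Then x_{r+1} = x_r + (2r + 3) = (r^2 + 2r − 3) + (2r + 3) = r^2 + 4r,
and (r+1)^2 + 2·(r+1) − 3 = r^2 + 4r.
By induction, x_k = k^2 + 2k − 3 for all k ≥ 0.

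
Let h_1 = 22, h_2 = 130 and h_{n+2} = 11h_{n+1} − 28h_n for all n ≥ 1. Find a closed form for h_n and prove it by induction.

Claim: h_n = 2·4^n + 2·7^n.

Base cases: h_1 = 22 and 2·4^1 + 2·7^1 = 22; h_2 = 130 and 2·4^2 + 2·7^2 = 130.
Assume h_i = 2·4^i + 2·7^i for all 1 ≤ i ≤ j, where j ≥ 2.
Then h_{j+1} = 11h_j − 28h_{j−1} = 11·(2·4^j + 2·7^j) − 28·(2·4^{j−1} + 2·7^{j−1}) = 2·(11·4 − 28)4^{j−1} + 2·(11·7 − 28)7^{j−1} = 32·4^{j−1} + 98·7^{j−1} = 2·4^{j+1} + 2·7^{j+1}.
This completes the inductive step, so h_n = 2·4^n + 2·7^n for all n ≥ 1.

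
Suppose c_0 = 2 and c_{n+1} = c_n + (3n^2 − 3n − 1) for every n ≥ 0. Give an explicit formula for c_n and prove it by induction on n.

Claim: c_n = n^3 − 3n^2 + n + 2.

Base case: c_0 = 2, and 0^3 − 3·0^2 + 0 + 2 = 2.
Assume c_m = m^3 − 3m^2 + m + 2.
Then c_{m+1} = c_m + (3m^2 − 3m − 1) = (m^3 − 3m^2 + m + 2) + (3m^2 − 3m − 1) = m^3 − 2m + 1,
and (m+1)^3 − 3·(m+1)^2 + (m+1) + 2 = m^3 − 2m + 1.
By induction, c_n = n^3 − 3n^2 + n + 2 for all n ≥ 0.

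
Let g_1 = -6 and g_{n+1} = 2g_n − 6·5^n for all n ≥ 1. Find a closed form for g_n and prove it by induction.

Claim: g_n = 2·2^n − 2·5^n.

Base case: g_1 = -6, and 2·2^1 − 2·5^1 = 4 − 10 = -6.
Assume g_k = 2·2^k − 2·5^k for some k ≥ 1.
Then g_{k+1} = 2g_k − 6·5^k = 2·(2·2^k − 2·5^k) − 6·5^k = 2·2^{k+1} − 4·5^k − 6·5^k = 2·2^{k+1} − 10·5^k = 2·2^{k+1} − 2·5^{k+1}.
This completes the inductive step, so g_n = 2·2^n − 2·5^n for all n ≥ 1.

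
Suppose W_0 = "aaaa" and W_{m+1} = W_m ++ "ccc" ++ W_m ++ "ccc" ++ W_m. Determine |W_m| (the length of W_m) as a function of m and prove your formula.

Claim: |W_m| = 7·3^m − 3.

Base case: |W_0| = 4, and 7·3^0 − 3 = 4.
Assume |W_r| = 7·3^r − 3.
Then |W_{r+1}| = 3|W_r| + 6 = 3(7·3^r − 3) + 6 = 7·3^{r+1} − 9 + 6 = 7·3^{r+1} − 3.
By induction, |W_m| = 7·3^m − 3 for all m ≥ 0.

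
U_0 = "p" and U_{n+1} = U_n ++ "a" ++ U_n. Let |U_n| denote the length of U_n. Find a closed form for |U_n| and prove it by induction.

Claim: |U_n| = 2^{n+1} − 1.

Base case: |U_0| = 1, and 2^{0+1} − 1 = 1.
Assume |U_k| = 2^{k+1} − 1.
Then |U_{k+1}| = |U_k| + 1 + |U_k| = 2|U_k| + 1 = 2(2^{k+1} − 1) + 1 = 2^{k+2} − 2 + 1 = 2^{k+2} − 1.
By induction, |U_n| = 2^{n+1} − 1 for all n ≥ 0.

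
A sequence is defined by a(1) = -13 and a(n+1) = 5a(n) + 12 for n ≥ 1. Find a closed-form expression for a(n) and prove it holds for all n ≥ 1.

Claim: a(n) = -2·5^n − 3.

Base case: a(1) = -13, and -2·5^1 − 3 = -10 − 3 = -13.
Assume a(m) = -2·5^m − 3 for some m ≥ 1.
Then a(m+1) = 5a(m) + 12 = 5·(-2·5^m − 3) + 12 = -10·5^m − 15 + 12 = -2·5^{m+1} − 3.
This completes the inductive step, so a(n) = -2·5^n − 3 for all n ≥ 1.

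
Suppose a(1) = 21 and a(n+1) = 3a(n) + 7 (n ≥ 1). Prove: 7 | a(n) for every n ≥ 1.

Base case: a(1) = 21 = 7·3, so 7 | a(1).
Assume 7 | a(r), so a(r) = 7t for some integer t.
Then a(r+1) = 3a(r) + 7 = 3·(7t) + 7 = 7(3t + 1), so 7 | a(r+1).
This completes the inductive step, so 7 | a(n) for all n ≥ 1.

7 | a(n)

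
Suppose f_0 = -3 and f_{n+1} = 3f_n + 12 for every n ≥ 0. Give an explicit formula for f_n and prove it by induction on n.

Claim: f_n = 3^{n+1} − 6.

Base case: f_0 = -3, and 3^{0+1} − 6 = 3 − 6 = -3.
Assume f_r = 3^{r+1} − 6 for some r ≥ 0.
Then f_{r+1} = 3f_r + 12 = 3·(3^{r+1} − 6) + 12 = 3^{r+2} − 18 + 12 = 3^{r+2} − 6.
So the formula holds for r+1, and by induction f_n = 3^{n+1} − 6 for all n ≥ 0.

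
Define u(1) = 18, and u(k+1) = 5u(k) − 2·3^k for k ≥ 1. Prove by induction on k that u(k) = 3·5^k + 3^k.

Base case: u(1) = 18, and 3·5^1 + 3^1 = 15 + 3 = 18.
Assume u(r) = 3·5^r + 3^r for some r ≥ 1.
Then u(r+1) = 5u(r) − 2·3^r = 5·(3·5^r + 3^r) − 2·3^r = 3·5^{r+1} + 5·3^r − 2·3^r = 3·5^{r+1} + 3·3^r = 3·5^{r+1} + 3^{r+1}.
So the formula holds for r+1, and by induction u(k) = 3·5^k + 3^k for all k ≥ 1.

u(k) = 3·5^k + 3^k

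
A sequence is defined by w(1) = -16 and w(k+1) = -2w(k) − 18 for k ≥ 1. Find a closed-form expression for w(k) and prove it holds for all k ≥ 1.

Claim: w(k) = 5·(-2)^k − 6.

Base case: w(1) = -16, and 5·(-2)^1 − 6 = -10 − 6 = -16.
Assume w(m) = 5·(-2)^m − 6 for some m ≥ 1.
Then w(m+1) = -2w(m) − 18 = -2·(5·(-2)^m − 6) − 18 = -10·(-2)^m + 12 − 18 = 5·(-2)^{m+1} − 6.
This completes the inductive step, so w(k) = 5·(-2)^k − 6 for all k ≥ 1.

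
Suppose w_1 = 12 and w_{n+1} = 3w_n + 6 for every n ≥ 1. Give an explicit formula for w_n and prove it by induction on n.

Claim: w_n = 5·3^n − 3.

Base case: w_1 = 12, and 5·3^1 − 3 = 15 − 3 = 12.
Assume w_m = 5·3^m − 3 for some m ≥ 1.
Then w_{m+1} = 3w_m + 6 = 3·(5·3^m − 3) + 6 = 15·3^m − 9 + 6 = 5·3^{m+1} − 3.
By induction, w_n = 5·3^n − 3 for all n ≥ 1.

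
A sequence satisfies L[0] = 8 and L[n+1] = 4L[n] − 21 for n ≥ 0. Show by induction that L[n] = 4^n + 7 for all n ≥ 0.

Base case: L[0] = 8, and 4^0 + 7 = 1 + 7 = 8.
Assume L[k] = 4^k + 7 for some k ≥ 0.
Then L[k+1] = 4L[k] − 21 = 4·(4^k + 7) − 21 = 4^{k+1} + 28 − 21 = 4^{k+1} + 7.
So the formula holds for k+1, and by induction L[n] = 4^n + 7 for all n ≥ 0.

L[n] = 4^n + 7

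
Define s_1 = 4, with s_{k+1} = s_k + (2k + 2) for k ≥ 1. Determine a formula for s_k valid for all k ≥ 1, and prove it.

Claim: s_k = k^2 + k + 2.

Base case: s_1 = 4, and 1^2 + 1 + 2 = 4.
Assume s_r = r^2 + r + 2.
Then s_{r+1} = s_r + (2r + 2) = (r^2 + r + 2) + (2r + 2) = r^2 + 3r + 4,
and (r+1)^2 + (r+1) + 2 = r^2 + 3r + 4.
This completes the inductive step, so s_k = k^2 + k + 2 for all k ≥ 1.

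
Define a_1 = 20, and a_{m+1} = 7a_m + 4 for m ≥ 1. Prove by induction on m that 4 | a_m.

Base case: a_1 = 20 = 4·5, so 4 | a_1.
Assume 4 | a_j, so a_j = 4t for some integer t.
Then a_{j+1} = 7a_j + 4 = 7·(4t) + 4 = 4(7t + 1), so 4 | a_{j+1}.
Hence 4 | a_m for every m ≥ 1, by induction.

4 | a_m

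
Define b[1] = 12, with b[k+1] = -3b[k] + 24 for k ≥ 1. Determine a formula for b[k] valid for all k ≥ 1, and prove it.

Claim: b[k] = -2·(-3)^k + 6.

Base case: b[1] = 12, and -2·(-3)^1 + 6 = 6 + 6 = 12.
Assume b[j] = -2·(-3)^j + 6 for some j ≥ 1.
Then b[j+1] = -3b[j] + 24 = -3·(-2·(-3)^j + 6) + 24 = 6·(-3)^j − 18 + 24 = -2·(-3)^{j+1} + 6.
Hence b[k] = -2·(-3)^k + 6 for every k ≥ 1, by induction.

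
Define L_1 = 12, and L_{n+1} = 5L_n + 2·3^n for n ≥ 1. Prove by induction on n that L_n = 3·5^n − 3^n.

Base case: L_1 = 12, and 3·5^1 − 3^1 = 15 − 3 = 12.
Assume L_j = 3·5^j − 3^j for some j ≥ 1.
Then L_{j+1} = 5L_j + 2·3^j = 5·(3·5^j − 3^j) + 2·3^j = 3·5^{j+1} − 5·3^j + 2·3^j = 3·5^{j+1} − 3·3^j = 3·5^{j+1} − 3^{j+1}.
So the formula holds for j+1, and by induction L_n = 3·5^n − 3^n for all n ≥ 1.

L_n = 3·5^n − 3^n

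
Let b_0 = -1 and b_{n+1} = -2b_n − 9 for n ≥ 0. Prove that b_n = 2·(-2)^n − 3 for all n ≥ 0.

Base case: b_0 = -1, and 2·(-2)^0 − 3 = 2 − 3 = -1.
Assume b_r = 2·(-2)^r − 3 for some r ≥ 0.
Then b_{r+1} = -2b_r − 9 = -2·(2·(-2)^r − 3) − 9 = -4·(-2)^r + 6 − 9 = 2·(-2)^{r+1} − 3.
This completes the inductive step, so b_n = 2·(-2)^n − 3 for all n ≥ 0.

b_n = 2·(-2)^n − 3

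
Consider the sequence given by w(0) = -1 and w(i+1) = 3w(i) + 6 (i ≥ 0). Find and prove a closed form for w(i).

Claim: w(i) = 2·3^i − 3.

Base case: w(0) = -1, and 2·3^0 − 3 = 2 − 3 = -1.
Assume w(j) = 2·3^j − 3 for some j ≥ 0.
Then w(j+1) = 3w(j) + 6 = 3·(2·3^j − 3) + 6 = 6·3^j − 9 + 6 = 2·3^{j+1} − 3.
By induction, w(i) = 2·3^i − 3 for all i ≥ 0.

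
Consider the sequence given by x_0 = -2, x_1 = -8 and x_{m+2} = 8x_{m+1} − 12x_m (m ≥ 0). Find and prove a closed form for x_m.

Claim: x_m = -6^m − 2^m.

Base cases: x_0 = -2 and -6^0 − 2^0 = -2; x_1 = -8 and -6^1 − 2^1 = -8.
Assume x_j = -6^j − 2^j for all 0 ≤ j ≤ k, where k ≥ 1.
Then x_{k+1} = 8x_k − 12x_{k−1} = 8·(-6^k − 2^k) − 12·(-6^{k−1} − 2^{k−1}) = -(8·6 − 12)6^{k−1} − (8·2 − 12)2^{k−1} = -36·6^{k−1} − 4·2^{k−1} = -6^{k+1} − 2^{k+1}.
So the formula holds for k+1, and by strong induction x_m = -6^m − 2^m for all m ≥ 0.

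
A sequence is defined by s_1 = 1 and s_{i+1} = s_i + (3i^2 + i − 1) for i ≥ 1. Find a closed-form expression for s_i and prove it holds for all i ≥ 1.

Claim: s_i = i^3 − i^2 − i + 2.

Base case: s_1 = 1, and 1^3 − 1^2 − 1 + 2 = 1.
Assume s_m = m^3 − m^2 − m + 2.
Then s_{m+1} = s_m + (3m^2 + m − 1) = (m^3 − m^2 − m + 2) + (3m^2 + m − 1) = m^3 + 2m^2 + 1,
and (m+1)^3 − (m+1)^2 − (m+1) + 2 = m^3 + 2m^2 + 1.
Hence s_i = i^3 − i^2 − i + 2 for every i ≥ 1, by induction.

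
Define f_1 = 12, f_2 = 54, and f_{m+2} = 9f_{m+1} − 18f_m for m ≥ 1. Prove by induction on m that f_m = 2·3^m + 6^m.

Base cases: f_1 = 12 and 2·3^1 + 6^1 = 12; f_2 = 54 and 2·3^2 + 6^2 = 54.
Assume f_j = 2·3^j + 6^j for all 1 ≤ j ≤ r, where r ≥ 2.
Then f_{r+1} = 9f_r − 18f_{r−1} = 9·(2·3^r + 6^r) − 18·(2·3^{r−1} + 6^{r−1}) = 2·(9·3 − 18)3^{r−1} + (9·6 − 18)6^{r−1} = 18·3^{r−1} + 36·6^{r−1} = 2·3^{r+1} + 6^{r+1}.
By strong induction, f_m = 2·3^m + 6^m for all m ≥ 1.

f_m = 2·3^m + 6^m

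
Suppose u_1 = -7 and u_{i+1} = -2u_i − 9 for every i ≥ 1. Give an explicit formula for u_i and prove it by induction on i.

Claim: u_i = 2·(-2)^i − 3.

Base case: u_1 = -7, and 2·(-2)^1 − 3 = -4 − 3 = -7.
Assume u_j = 2·(-2)^j − 3 for some j ≥ 1.
Then u_{j+1} = -2u_j − 9 = -2·(2·(-2)^j − 3) − 9 = -4·(-2)^j + 6 − 9 = 2·(-2)^{j+1} − 3.
Hence u_i = 2·(-2)^i − 3 for every i ≥ 1, by induction.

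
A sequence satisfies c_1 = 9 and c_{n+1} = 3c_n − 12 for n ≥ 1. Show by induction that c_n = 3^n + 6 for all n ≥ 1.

Base case: c_1 = 9, and 3^1 + 6 = 3 + 6 = 9.
Assume c_m = 3^m + 6 for some m ≥ 1.
Then c_{m+1} = 3c_m − 12 = 3·(3^m + 6) − 12 = 3^{m+1} + 18 − 12 = 3^{m+1} + 6.
This completes the inductive step, so c_n = 3^n + 6 for all n ≥ 1.

c_n = 3^n + 6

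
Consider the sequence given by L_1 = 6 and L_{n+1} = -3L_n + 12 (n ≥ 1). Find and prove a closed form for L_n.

Claim: L_n = -(-3)^n + 3.

Base case: L_1 = 6, and -(-3)^1 + 3 = 3 + 3 = 6.
Assume L_r = -(-3)^r + 3 for some r ≥ 1.
Then L_{r+1} = -3L_r + 12 = -3·(-(-3)^r + 3) + 12 = 3·(-3)^r − 9 + 12 = -(-3)^{r+1} + 3.
So the formula holds for r+1, and by induction L_n = -(-3)^n + 3 for all n ≥ 1.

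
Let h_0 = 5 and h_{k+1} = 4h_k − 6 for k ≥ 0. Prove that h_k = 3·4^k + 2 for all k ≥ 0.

Base case: h_0 = 5, and 3·4^0 + 2 = 3 + 2 = 5.
Assume h_j = 3·4^j + 2 for some j ≥ 0.
Then h_{j+1} = 4h_j − 6 = 4·(3·4^j + 2) − 6 = 12·4^j + 8 − 6 = 3·4^{j+1} + 2.
This completes the inductive step, so h_k = 3·4^k + 2 for all k ≥ 0.

h_k = 3·4^k + 2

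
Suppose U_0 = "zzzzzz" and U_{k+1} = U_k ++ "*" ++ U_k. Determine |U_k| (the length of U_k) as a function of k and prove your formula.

Claim: |U_k| = 7·2^k − 1.

Base case: |U_0| = 6, and 7·2^0 − 1 = 6.
Assume |U_m| = 7·2^m − 1.
Then |U_{m+1}| = |U_m| + 1 + |U_m| = 2|U_m| + 1 = 2(7·2^m − 1) + 1 = 7·2^{m+1} − 2 + 1 = 7·2^{m+1} − 1.
By induction, |U_k| = 7·2^k − 1 for all k ≥ 0.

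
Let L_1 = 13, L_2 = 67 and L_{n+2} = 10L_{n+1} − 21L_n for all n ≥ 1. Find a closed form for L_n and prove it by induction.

Claim: L_n = 2·3^n + 7^n.

Base cases: L_1 = 13 and 2·3^1 + 7^1 = 13; L_2 = 67 and 2·3^2 + 7^2 = 67.
Assume L_i = 2·3^i + 7^i for all 1 ≤ i ≤ j, where j ≥ 2.
Then L_{j+1} = 10L_j − 21L_{j−1} = 10·(2·3^j + 7^j) − 21·(2·3^{j−1} + 7^{j−1}) = 2·(10·3 − 21)3^{j−1} + (10·7 − 21)7^{j−1} = 18·3^{j−1} + 49·7^{j−1} = 2·3^{j+1} + 7^{j+1}.
Hence L_n = 2·3^n + 7^n for every n ≥ 1, by strong induction.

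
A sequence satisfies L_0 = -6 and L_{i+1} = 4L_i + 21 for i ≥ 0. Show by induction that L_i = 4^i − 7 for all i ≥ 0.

Base case: L_0 = -6, and 4^0 − 7 = 1 − 7 = -6.
Assume L_k = 4^k − 7 for some k ≥ 0.
Then L_{k+1} = 4L_k + 21 = 4·(4^k − 7) + 21 = 4^{k+1} − 28 + 21 = 4^{k+1} − 7.
This completes the inductive step, so L_i = 4^i − 7 for all i ≥ 0.

L_i = 4^i − 7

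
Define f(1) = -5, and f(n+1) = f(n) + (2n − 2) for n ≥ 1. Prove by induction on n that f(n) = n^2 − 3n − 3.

Base case: f(1) = -5, and 1^2 − 3·1 − 3 = -5.
Assume f(m) = m^2 − 3m − 3.
Then f(m+1) = f(m) + (2m − 2) = (m^2 − 3m − 3) + (2m − 2) = m^2 − m − 5,
and (m+1)^2 − 3·(m+1) − 3 = m^2 − m − 5.
This completes the inductive step, so f(n) = n^2 − 3n − 3 for all n ≥ 1.

f(n) = n^2 − 3n − 3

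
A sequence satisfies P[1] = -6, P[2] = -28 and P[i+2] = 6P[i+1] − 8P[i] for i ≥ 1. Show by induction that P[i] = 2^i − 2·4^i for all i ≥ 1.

Base cases: P[1] = -6 and 2^1 − 2·4^1 = -6; P[2] = -28 and 2^2 − 2·4^2 = -28.
Assume P[j] = 2^j − 2·4^j for all 1 ≤ j ≤ r, where r ≥ 2.
Then P[r+1] = 6P[r] − 8P[r−1] = 6·(2^r − 2·4^r) − 8·(2^{r−1} − 2·4^{r−1}) = (6·2 − 8)2^{r−1} − 2·(6·4 − 8)4^{r−1} = 4·2^{r−1} − 32·4^{r−1} = 2^{r+1} − 2·4^{r+1}.
So the formula holds for r+1, and by strong induction P[i] = 2^i − 2·4^i for all i ≥ 1.

P[i] = 2^i − 2·4^i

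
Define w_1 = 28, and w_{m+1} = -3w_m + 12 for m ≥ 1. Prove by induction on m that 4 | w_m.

Base case: w_1 = 28 = 4·7, so 4 | w_1.
Assume 4 | w_r, so w_r = 4t for some integer t.
Then w_{r+1} = -3w_r + 12 = -3·(4t) + 12 = 4(-3t + 3), so 4 | w_{r+1}.
So the property holds for r+1, and by induction 4 | w_m for all m ≥ 1.

4 | w_m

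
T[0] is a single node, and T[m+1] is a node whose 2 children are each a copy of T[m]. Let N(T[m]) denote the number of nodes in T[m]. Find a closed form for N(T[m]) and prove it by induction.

Claim: N(T[m]) = 2^{m+1} − 1.

Base case: N(T[0]) = 1, and 2^{0+1} − 1 = 1.
Assume N(T[r]) = 2^{r+1} − 1.
Then N(T[r+1]) = 1 + 2N(T[r]) = 1 + 2(2^{r+1} − 1) = 2^{r+2} − 2 + 1 = 2^{r+2} − 1.
So the formula holds for r+1, and by induction N(T[m]) = 2^{m+1} − 1 for all m ≥ 0.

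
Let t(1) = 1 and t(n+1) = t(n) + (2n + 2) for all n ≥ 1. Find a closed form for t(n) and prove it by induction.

Claim: t(n) = n^2 + n − 1.

Base case: t(1) = 1, and 1^2 + 1 − 1 = 1.
Assume t(j) = j^2 + j − 1.
Then t(j+1) = t(j) + (2j + 2) = (j^2 + j − 1) + (2j + 2) = j^2 + 3j + 1,
and (j+1)^2 + (j+1) − 1 = j^2 + 3j + 1.
This completes the inductive step, so t(n) = n^2 + n − 1 for all n ≥ 1.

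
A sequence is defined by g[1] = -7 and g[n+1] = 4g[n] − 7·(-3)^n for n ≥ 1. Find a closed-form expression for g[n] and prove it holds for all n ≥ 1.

Claim: g[n] = -4^n + (-3)^n.

Base case: g[1] = -7, and -4^1 + (-3)^1 = -4 − 3 = -7.
Assume g[j] = -4^j + (-3)^j for some j ≥ 1.
Then g[j+1] = 4g[j] − 7·(-3)^j = 4·(-4^j + (-3)^j) − 7·(-3)^j = -4^{j+1} + 4·(-3)^j − 7·(-3)^j = -4^{j+1} − 3·(-3)^j = -4^{j+1} + (-3)^{j+1}.
So the formula holds for j+1, and by induction g[n] = -4^n + (-3)^n for all n ≥ 1.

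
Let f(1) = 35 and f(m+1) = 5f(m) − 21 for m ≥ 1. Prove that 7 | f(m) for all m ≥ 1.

Base case: f(1) = 35 = 7·5, so 7 | f(1).
Assume 7 | f(k), so f(k) = 7t for some integer t.
Then f(k+1) = 5f(k) − 21 = 5·(7t) − 21 = 7(5t − 3), so 7 | f(k+1).
So the property holds for k+1, and by induction 7 | f(m) for all m ≥ 1.

7 | f(m)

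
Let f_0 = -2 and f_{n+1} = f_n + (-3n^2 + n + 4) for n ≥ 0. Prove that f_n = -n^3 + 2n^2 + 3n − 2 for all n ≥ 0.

Base case: f_0 = -2, and -0^3 + 2·0^2 + 3·0 − 2 = -2.
Assume f_k = -k^3 + 2k^2 + 3k − 2.
Then f_{k+1} = f_k + (-3k^2 + k + 4) = (-k^3 + 2k^2 + 3k − 2) + (-3k^2 + k + 4) = -k^3 − k^2 + 4k + 2,
and -(k+1)^3 + 2·(k+1)^2 + 3·(k+1) − 2 = -k^3 − k^2 + 4k + 2.
By induction, f_n = -n^3 + 2n^2 + 3n − 2 for all n ≥ 0.

f_n = -n^3 + 2n^2 + 3n − 2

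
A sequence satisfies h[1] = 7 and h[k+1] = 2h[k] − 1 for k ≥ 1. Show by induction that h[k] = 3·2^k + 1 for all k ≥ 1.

Base case: h[1] = 7, and 3·2^1 + 1 = 6 + 1 = 7.
Assume h[j] = 3·2^j + 1 for some j ≥ 1.
Then h[j+1] = 2h[j] − 1 = 2·(3·2^j + 1) − 1 = 6·2^j + 2 − 1 = 3·2^{j+1} + 1.
Hence h[k] = 3·2^k + 1 for every k ≥ 1, by induction.

h[k] = 3·2^k + 1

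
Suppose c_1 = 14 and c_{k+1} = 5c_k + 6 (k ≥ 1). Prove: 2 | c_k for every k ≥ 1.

Base case: c_1 = 14 = 2·7, so 2 | c_1.
Assume 2 | c_r, so c_r = 2t for some integer t.
Then c_{r+1} = 5c_r + 6 = 5·(2t) + 6 = 2(5t + 3), so 2 | c_{r+1}.
Hence 2 | c_k for every k ≥ 1, by induction.

2 | c_k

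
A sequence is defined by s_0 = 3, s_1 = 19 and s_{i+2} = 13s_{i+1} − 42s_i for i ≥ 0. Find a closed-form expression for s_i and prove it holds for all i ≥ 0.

Claim: s_i = 2·6^i + 7^i.

Base cases: s_0 = 3 and 2·6^0 + 7^0 = 3; s_1 = 19 and 2·6^1 + 7^1 = 19.
Assume s_j = 2·6^j + 7^j for all 0 ≤ j ≤ r, where r ≥ 1.
Then s_{r+1} = 13s_r − 42s_{r−1} = 13·(2·6^r + 7^r) − 42·(2·6^{r−1} + 7^{r−1}) = 2·(13·6 − 42)6^{r−1} + (13·7 − 42)7^{r−1} = 72·6^{r−1} + 49·7^{r−1} = 2·6^{r+1} + 7^{r+1}.
This completes the inductive step, so s_i = 2·6^i + 7^i for all i ≥ 0.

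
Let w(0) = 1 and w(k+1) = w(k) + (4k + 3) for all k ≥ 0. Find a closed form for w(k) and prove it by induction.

Claim: w(k) = 2k^2 + k + 1.

Base case: w(0) = 1, and 2·0^2 + 0 + 1 = 1.
Assume w(m) = 2m^2 + m + 1.
Then w(m+1) = w(m) + (4m + 3) = (2m^2 + m + 1) + (4m + 3) = 2m^2 + 5m + 4,
and 2·(m+1)^2 + (m+1) + 1 = 2m^2 + 5m + 4.
This completes the inductive step, so w(k) = 2k^2 + k + 1 for all k ≥ 0.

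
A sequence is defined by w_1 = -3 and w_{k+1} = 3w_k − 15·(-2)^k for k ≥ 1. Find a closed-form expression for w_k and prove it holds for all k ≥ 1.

Claim: w_k = 3^k + 3·(-2)^k.

Base case: w_1 = -3, and 3^1 + 3·(-2)^1 = 3 − 6 = -3.
Assume w_m = 3^m + 3·(-2)^m for some m ≥ 1.
Then w_{m+1} = 3w_m − 15·(-2)^m = 3·(3^m + 3·(-2)^m) − 15·(-2)^m = 3^{m+1} + 9·(-2)^m − 15·(-2)^m = 3^{m+1} − 6·(-2)^m = 3^{m+1} + 3·(-2)^{m+1}.
Hence w_k = 3^k + 3·(-2)^k for every k ≥ 1, by induction.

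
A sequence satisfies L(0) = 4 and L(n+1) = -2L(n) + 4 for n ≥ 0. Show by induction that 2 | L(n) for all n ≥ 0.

Base case: L(0) = 4 = 2·2, so 2 | L(0).
Assume 2 | L(m), so L(m) = 2t for some integer t.
Then L(m+1) = -2L(m) + 4 = -2·(2t) + 4 = 2(-2t + 2), so 2 | L(m+1).
So the property holds for m+1, and by induction 2 | L(n) for all n ≥ 0.

2 | L(n)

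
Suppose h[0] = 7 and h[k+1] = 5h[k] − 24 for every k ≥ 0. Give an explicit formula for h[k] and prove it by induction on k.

Claim: h[k] = 5^k + 6.

Base case: h[0] = 7, and 5^0 + 6 = 1 + 6 = 7.
Assume h[r] = 5^r + 6 for some r ≥ 0.
Then h[r+1] = 5h[r] − 24 = 5·(5^r + 6) − 24 = 5^{r+1} + 30 − 24 = 5^{r+1} + 6.
By induction, h[k] = 5^k + 6 for all k ≥ 0.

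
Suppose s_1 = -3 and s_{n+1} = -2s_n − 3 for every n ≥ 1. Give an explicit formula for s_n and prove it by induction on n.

Claim: s_n = (-2)^n − 1.

Base case: s_1 = -3, and (-2)^1 − 1 = -2 − 1 = -3.
Assume s_m = (-2)^m − 1 for some m ≥ 1.
Then s_{m+1} = -2s_m − 3 = -2·((-2)^m − 1) − 3 = -2·(-2)^m + 2 − 3 = (-2)^{m+1} − 1.
So the formula holds for m+1, and by induction s_n = (-2)^n − 1 for all n ≥ 1.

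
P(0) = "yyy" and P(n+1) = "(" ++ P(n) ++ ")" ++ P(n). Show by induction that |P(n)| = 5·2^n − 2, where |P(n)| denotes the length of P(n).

Base case: |P(0)| = 3, and 5·2^0 − 2 = 3.
Assume |P(j)| = 5·2^j − 2.
Then |P(j+1)| = 1 + |P(j)| + 1 + |P(j)| = 2|P(j)| + 2 = 2(5·2^j − 2) + 2 = 5·2^{j+1} − 4 + 2 = 5·2^{j+1} − 2.
By induction, |P(n)| = 5·2^n − 2 for all n ≥ 0.

|P(n)| = 5·2^n − 2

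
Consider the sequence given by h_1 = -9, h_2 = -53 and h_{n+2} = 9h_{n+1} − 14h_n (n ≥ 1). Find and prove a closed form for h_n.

Claim: h_n = -7^n − 2^n.

Base cases: h_1 = -9 and -7^1 − 2^1 = -9; h_2 = -53 and -7^2 − 2^2 = -53.
Assume h_i = -7^i − 2^i for all 1 ≤ i ≤ j, where j ≥ 2.
Then h_{j+1} = 9h_j − 14h_{j−1} = 9·(-7^j − 2^j) − 14·(-7^{j−1} − 2^{j−1}) = -(9·7 − 14)7^{j−1} − (9·2 − 14)2^{j−1} = -49·7^{j−1} − 4·2^{j−1} = -7^{j+1} − 2^{j+1}.
By strong induction, h_n = -7^n − 2^n for all n ≥ 1.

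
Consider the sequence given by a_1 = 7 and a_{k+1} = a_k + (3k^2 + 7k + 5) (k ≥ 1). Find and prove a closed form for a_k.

Claim: a_k = k^3 + 2k^2 + 2k + 2.

Base case: a_1 = 7, and 1^3 + 2·1^2 + 2·1 + 2 = 7.
Assume a_j = j^3 + 2j^2 + 2j + 2.
Then a_{j+1} = a_j + (3j^2 + 7j + 5) = (j^3 + 2j^2 + 2j + 2) + (3j^2 + 7j + 5) = j^3 + 5j^2 + 9j + 7,
and (j+1)^3 + 2·(j+1)^2 + 2·(j+1) + 2 = j^3 + 5j^2 + 9j + 7.
This completes the inductive step, so a_k = k^3 + 2k^2 + 2k + 2 for all k ≥ 1.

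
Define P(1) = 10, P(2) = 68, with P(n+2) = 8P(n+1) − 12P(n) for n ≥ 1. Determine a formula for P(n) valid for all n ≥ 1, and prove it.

Claim: P(n) = -2^n + 2·6^n.

Base cases: P(1) = 10 and -2^1 + 2·6^1 = 10; P(2) = 68 and -2^2 + 2·6^2 = 68.
Assume P(j) = -2^j + 2·6^j for all 1 ≤ j ≤ k, where k ≥ 2.
Then P(k+1) = 8P(k) − 12P(k−1) = 8·(-2^k + 2·6^k) − 12·(-2^{k−1} + 2·6^{k−1}) = -(8·2 − 12)2^{k−1} + 2·(8·6 − 12)6^{k−1} = -4·2^{k−1} + 72·6^{k−1} = -2^{k+1} + 2·6^{k+1}.
Hence P(n) = -2^n + 2·6^n for every n ≥ 1, by strong induction.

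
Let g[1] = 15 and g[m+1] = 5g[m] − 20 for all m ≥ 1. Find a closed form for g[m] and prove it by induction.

Claim: g[m] = 2·5^m + 5.

Base case: g[1] = 15, and 2·5^1 + 5 = 10 + 5 = 15.
Assume g[r] = 2·5^r + 5 for some r ≥ 1.
Then g[r+1] = 5g[r] − 20 = 5·(2·5^r + 5) − 20 = 10·5^r + 25 − 20 = 2·5^{r+1} + 5.
Hence g[m] = 2·5^m + 5 for every m ≥ 1, by induction.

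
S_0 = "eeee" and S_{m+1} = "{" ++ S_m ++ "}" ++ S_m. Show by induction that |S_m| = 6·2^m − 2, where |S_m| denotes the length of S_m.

Base case: |S_0| = 4, and 6·2^0 − 2 = 4.
Assume |S_r| = 6·2^r − 2.
Then |S_{r+1}| = 1 + |S_r| + 1 + |S_r| = 2|S_r| + 2 = 2(6·2^r − 2) + 2 = 6·2^{r+1} − 4 + 2 = 6·2^{r+1} − 2.
So the formula holds for r+1, and by induction |S_m| = 6·2^m − 2 for all m ≥ 0.

|S_m| = 6·2^m − 2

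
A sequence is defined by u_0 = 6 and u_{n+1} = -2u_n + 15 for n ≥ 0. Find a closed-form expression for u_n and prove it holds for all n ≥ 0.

Claim: u_n = (-2)^n + 5.

Base case: u_0 = 6, and (-2)^0 + 5 = 1 + 5 = 6.
Assume u_k = (-2)^k + 5 for some k ≥ 0.
Then u_{k+1} = -2u_k + 15 = -2·((-2)^k + 5) + 15 = -2·(-2)^k − 10 + 15 = (-2)^{k+1} + 5.
This completes the inductive step, so u_n = (-2)^n + 5 for all n ≥ 0.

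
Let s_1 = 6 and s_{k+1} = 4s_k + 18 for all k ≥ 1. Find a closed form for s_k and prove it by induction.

Claim: s_k = 3·4^k − 6.

Base case: s_1 = 6, and 3·4^1 − 6 = 12 − 6 = 6.
Assume s_m = 3·4^m − 6 for some m ≥ 1.
Then s_{m+1} = 4s_m + 18 = 4·(3·4^m − 6) + 18 = 12·4^m − 24 + 18 = 3·4^{m+1} − 6.
By induction, s_k = 3·4^k − 6 for all k ≥ 1.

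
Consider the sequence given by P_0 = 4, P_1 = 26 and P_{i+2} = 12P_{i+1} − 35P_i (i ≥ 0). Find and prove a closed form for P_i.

Claim: P_i = 3·7^i + 5^i.

Base cases: P_0 = 4 and 3·7^0 + 5^0 = 4; P_1 = 26 and 3·7^1 + 5^1 = 26.
Assume P_j = 3·7^j + 5^j for all 0 ≤ j ≤ k, where k ≥ 1.
Then P_{k+1} = 12P_k − 35P_{k−1} = 12·(3·7^k + 5^k) − 35·(3·7^{k−1} + 5^{k−1}) = 3·(12·7 − 35)7^{k−1} + (12·5 − 35)5^{k−1} = 147·7^{k−1} + 25·5^{k−1} = 3·7^{k+1} + 5^{k+1}.
So the formula holds for k+1, and by strong induction P_i = 3·7^i + 5^i for all i ≥ 0.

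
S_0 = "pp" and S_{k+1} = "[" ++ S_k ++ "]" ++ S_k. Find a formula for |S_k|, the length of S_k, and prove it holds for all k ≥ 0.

Claim: |S_k| = 2^{k+2} − 2.

Base case: |S_0| = 2, and 2^{0+2} − 2 = 2.
Assume |S_j| = 2^{j+2} − 2.
Then |S_{j+1}| = 1 + |S_j| + 1 + |S_j| = 2|S_j| + 2 = 2(2^{j+2} − 2) + 2 = 2^{j+3} − 4 + 2 = 2^{j+3} − 2.
By induction, |S_k| = 2^{k+2} − 2 for all k ≥ 0.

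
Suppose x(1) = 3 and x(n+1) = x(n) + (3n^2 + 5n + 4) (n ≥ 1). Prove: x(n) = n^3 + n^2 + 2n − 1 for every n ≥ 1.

Base case: x(1) = 3, and 1^3 + 1^2 + 2·1 − 1 = 3.
Assume x(j) = j^3 + j^2 + 2j − 1.
Then x(j+1) = x(j) + (3j^2 + 5j + 4) = (j^3 + j^2 + 2j − 1) + (3j^2 + 5j + 4) = j^3 + 4j^2 + 7j + 3,
and (j+1)^3 + (j+1)^2 + 2·(j+1) − 1 = j^3 + 4j^2 + 7j + 3.
By induction, x(n) = n^3 + n^2 + 2n − 1 for all n ≥ 1.

x(n) = n^3 + n^2 + 2n − 1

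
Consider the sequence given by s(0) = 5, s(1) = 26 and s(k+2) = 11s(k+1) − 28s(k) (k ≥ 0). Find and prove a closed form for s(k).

Claim: s(k) = 3·4^k + 2·7^k.

Base cases: s(0) = 5 and 3·4^0 + 2·7^0 = 5; s(1) = 26 and 3·4^1 + 2·7^1 = 26.
Assume s(i) = 3·4^i + 2·7^i for all 0 ≤ i ≤ j, where j ≥ 1.
Then s(j+1) = 11s(j) − 28s(j−1) = 11·(3·4^j + 2·7^j) − 28·(3·4^{j−1} + 2·7^{j−1}) = 3·(11·4 − 28)4^{j−1} + 2·(11·7 − 28)7^{j−1} = 48·4^{j−1} + 98·7^{j−1} = 3·4^{j+1} + 2·7^{j+1}.
By strong induction, s(k) = 3·4^k + 2·7^k for all k ≥ 0.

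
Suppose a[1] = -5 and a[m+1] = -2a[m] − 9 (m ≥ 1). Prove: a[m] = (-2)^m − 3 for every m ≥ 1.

Base case: a[1] = -5, and (-2)^1 − 3 = -2 − 3 = -5.
Assume a[k] = (-2)^k − 3 for some k ≥ 1.
Then a[k+1] = -2a[k] − 9 = -2·((-2)^k − 3) − 9 = -2·(-2)^k + 6 − 9 = (-2)^{k+1} − 3.
Hence a[m] = (-2)^m − 3 for every m ≥ 1, by induction.

a[m] = (-2)^m − 3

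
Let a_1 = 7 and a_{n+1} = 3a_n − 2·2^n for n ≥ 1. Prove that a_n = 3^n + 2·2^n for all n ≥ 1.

Base case: a_1 = 7, and 3^1 + 2·2^1 = 3 + 4 = 7.
Assume a_j = 3^j + 2·2^j for some j ≥ 1.
Then a_{j+1} = 3a_j − 2·2^j = 3·(3^j + 2·2^j) − 2·2^j = 3^{j+1} + 6·2^j − 2·2^j = 3^{j+1} + 4·2^j = 3^{j+1} + 2·2^{j+1}.
So the formula holds for j+1, and by induction a_n = 3^n + 2·2^n for all n ≥ 1.

a_n = 3^n + 2·2^n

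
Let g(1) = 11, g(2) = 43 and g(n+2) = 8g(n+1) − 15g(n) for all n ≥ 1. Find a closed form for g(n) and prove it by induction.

Claim: g(n) = 5^n + 2·3^n.

Base cases: g(1) = 11 and 5^1 + 2·3^1 = 11; g(2) = 43 and 5^2 + 2·3^2 = 43.
Assume g(j) = 5^j + 2·3^j for all 1 ≤ j ≤ r, where r ≥ 2.
Then g(r+1) = 8g(r) − 15g(r−1) = 8·(5^r + 2·3^r) − 15·(5^{r−1} + 2·3^{r−1}) = (8·5 − 15)5^{r−1} + 2·(8·3 − 15)3^{r−1} = 25·5^{r−1} + 18·3^{r−1} = 5^{r+1} + 2·3^{r+1}.
By strong induction, g(n) = 5^n + 2·3^n for all n ≥ 1.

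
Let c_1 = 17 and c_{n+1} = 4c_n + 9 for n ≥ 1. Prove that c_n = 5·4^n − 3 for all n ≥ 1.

Base case: c_1 = 17, and 5·4^1 − 3 = 20 − 3 = 17.
Assume c_m = 5·4^m − 3 for some m ≥ 1.
Then c_{m+1} = 4c_m + 9 = 4·(5·4^m − 3) + 9 = 20·4^m − 12 + 9 = 5·4^{m+1} − 3.
Hence c_n = 5·4^n − 3 for every n ≥ 1, by induction.

c_n = 5·4^n − 3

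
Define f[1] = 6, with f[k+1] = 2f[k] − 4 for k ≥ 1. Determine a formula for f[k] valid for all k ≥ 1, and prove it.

Claim: f[k] = 2^k + 4.

Base case: f[1] = 6, and 2^1 + 4 = 2 + 4 = 6.
Assume f[m] = 2^m + 4 for some m ≥ 1.
Then f[m+1] = 2f[m] − 4 = 2·(2^m + 4) − 4 = 2^{m+1} + 8 − 4 = 2^{m+1} + 4.
So the formula holds for m+1, and by induction f[k] = 2^k + 4 for all k ≥ 1.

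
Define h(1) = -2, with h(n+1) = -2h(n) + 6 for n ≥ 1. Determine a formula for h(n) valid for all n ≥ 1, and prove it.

Claim: h(n) = 2·(-2)^n + 2.

Base case: h(1) = -2, and 2·(-2)^1 + 2 = -4 + 2 = -2.
Assume h(m) = 2·(-2)^m + 2 for some m ≥ 1.
Then h(m+1) = -2h(m) + 6 = -2·(2·(-2)^m + 2) + 6 = -4·(-2)^m − 4 + 6 = 2·(-2)^{m+1} + 2.
This completes the inductive step, so h(n) = 2·(-2)^n + 2 for all n ≥ 1.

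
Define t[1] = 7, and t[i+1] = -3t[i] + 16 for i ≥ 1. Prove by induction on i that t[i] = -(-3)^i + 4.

Base case: t[1] = 7, and -(-3)^1 + 4 = 3 + 4 = 7.
Assume t[r] = -(-3)^r + 4 for some r ≥ 1.
Then t[r+1] = -3t[r] + 16 = -3·(-(-3)^r + 4) + 16 = 3·(-3)^r − 12 + 16 = -(-3)^{r+1} + 4.
By induction, t[i] = -(-3)^i + 4 for all i ≥ 1.

t[i] = -(-3)^i + 4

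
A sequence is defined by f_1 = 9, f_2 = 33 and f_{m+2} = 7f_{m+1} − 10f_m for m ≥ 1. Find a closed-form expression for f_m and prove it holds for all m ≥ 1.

Claim: f_m = 5^m + 2·2^m.

Base cases: f_1 = 9 and 5^1 + 2·2^1 = 9; f_2 = 33 and 5^2 + 2·2^2 = 33.
Assume f_j = 5^j + 2·2^j for all 1 ≤ j ≤ r, where r ≥ 2.
Then f_{r+1} = 7f_r − 10f_{r−1} = 7·(5^r + 2·2^r) − 10·(5^{r−1} + 2·2^{r−1}) = (7·5 − 10)5^{r−1} + 2·(7·2 − 10)2^{r−1} = 25·5^{r−1} + 8·2^{r−1} = 5^{r+1} + 2·2^{r+1}.
By strong induction, f_m = 5^m + 2·2^m for all m ≥ 1.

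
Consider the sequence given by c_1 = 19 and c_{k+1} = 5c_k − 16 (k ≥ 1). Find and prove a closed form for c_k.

Claim: c_k = 3·5^k + 4.

Base case: c_1 = 19, and 3·5^1 + 4 = 15 + 4 = 19.
Assume c_m = 3·5^m + 4 for some m ≥ 1.
Then c_{m+1} = 5c_m − 16 = 5·(3·5^m + 4) − 16 = 15·5^m + 20 − 16 = 3·5^{m+1} + 4.
So the formula holds for m+1, and by induction c_k = 3·5^k + 4 for all k ≥ 1.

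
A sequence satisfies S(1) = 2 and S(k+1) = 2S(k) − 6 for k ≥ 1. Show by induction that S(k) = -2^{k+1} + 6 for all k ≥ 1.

Base case: S(1) = 2, and -2^{1+1} + 6 = -4 + 6 = 2.
Assume S(m) = -2^{m+1} + 6 for some m ≥ 1.
Then S(m+1) = 2S(m) − 6 = 2·(-2^{m+1} + 6) − 6 = -2^{m+2} + 12 − 6 = -2^{m+2} + 6.
This completes the inductive step, so S(k) = -2^{k+1} + 6 for all k ≥ 1.

S(k) = -2^{k+1} + 6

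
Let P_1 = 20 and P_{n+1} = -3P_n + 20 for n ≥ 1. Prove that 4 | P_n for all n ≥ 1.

Base case: P_1 = 20 = 4·5, so 4 | P_1.
Assume 4 | P_m, so P_m = 4t for some integer t.
Then P_{m+1} = -3P_m + 20 = -3·(4t) + 20 = 4(-3t + 5), so 4 | P_{m+1}.
So the property holds for m+1, and by induction 4 | P_n for all n ≥ 1.

4 | P_n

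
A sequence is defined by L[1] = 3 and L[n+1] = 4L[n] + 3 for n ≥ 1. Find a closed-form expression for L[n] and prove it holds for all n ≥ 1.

Claim: L[n] = 4^n − 1.

Base case: L[1] = 3, and 4^1 − 1 = 4 − 1 = 3.
Assume L[r] = 4^r − 1 for some r ≥ 1.
Then L[r+1] = 4L[r] + 3 = 4·(4^r − 1) + 3 = 4^{r+1} − 4 + 3 = 4^{r+1} − 1.
So the formula holds for r+1, and by induction L[n] = 4^n − 1 for all n ≥ 1.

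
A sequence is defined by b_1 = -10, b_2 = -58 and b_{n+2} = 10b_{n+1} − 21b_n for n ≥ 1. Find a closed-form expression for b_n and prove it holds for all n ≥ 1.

Claim: b_n = -3^n − 7^n.

Base cases: b_1 = -10 and -3^1 − 7^1 = -10; b_2 = -58 and -3^2 − 7^2 = -58.
Assume b_i = -3^i − 7^i for all 1 ≤ i ≤ j, where j ≥ 2.
Then b_{j+1} = 10b_j − 21b_{j−1} = 10·(-3^j − 7^j) − 21·(-3^{j−1} − 7^{j−1}) = -(10·3 − 21)3^{j−1} − (10·7 − 21)7^{j−1} = -9·3^{j−1} − 49·7^{j−1} = -3^{j+1} − 7^{j+1}.
Hence b_n = -3^n − 7^n for every n ≥ 1, by strong induction.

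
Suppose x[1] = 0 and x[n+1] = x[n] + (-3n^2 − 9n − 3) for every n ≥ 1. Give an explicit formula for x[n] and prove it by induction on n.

Claim: x[n] = -n^3 − 3n^2 + n + 3.

Base case: x[1] = 0, and -1^3 − 3·1^2 + 1 + 3 = 0.
Assume x[j] = -j^3 − 3j^2 + j + 3.
Then x[j+1] = x[j] + (-3j^2 − 9j − 3) = (-j^3 − 3j^2 + j + 3) + (-3j^2 − 9j − 3) = -j^3 − 6j^2 − 8j,
and -(j+1)^3 − 3·(j+1)^2 + (j+1) + 3 = -j^3 − 6j^2 − 8j.
Hence x[n] = -n^3 − 3n^2 + n + 3 for every n ≥ 1, by induction.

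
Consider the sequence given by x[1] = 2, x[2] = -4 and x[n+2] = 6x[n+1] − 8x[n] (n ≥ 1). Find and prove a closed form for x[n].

Claim: x[n] = 3·2^n − 4^n.

Base cases: x[1] = 2 and 3·2^1 − 4^1 = 2; x[2] = -4 and 3·2^2 − 4^2 = -4.
Assume x[j] = 3·2^j − 4^j for all 1 ≤ j ≤ k, where k ≥ 2.
Then x[k+1] = 6x[k] − 8x[k−1] = 6·(3·2^k − 4^k) − 8·(3·2^{k−1} − 4^{k−1}) = 3·(6·2 − 8)2^{k−1} − (6·4 − 8)4^{k−1} = 12·2^{k−1} − 16·4^{k−1} = 3·2^{k+1} − 4^{k+1}.
By strong induction, x[n] = 3·2^n − 4^n for all n ≥ 1.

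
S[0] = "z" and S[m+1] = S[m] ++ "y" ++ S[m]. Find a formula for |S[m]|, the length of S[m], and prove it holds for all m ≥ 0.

Claim: |S[m]| = 2^{m+1} − 1.

Base case: |S[0]| = 1, and 2^{0+1} − 1 = 1.
Assume |S[r]| = 2^{r+1} − 1.
Then |S[r+1]| = |S[r]| + 1 + |S[r]| = 2|S[r]| + 1 = 2(2^{r+1} − 1) + 1 = 2^{r+2} − 2 + 1 = 2^{r+2} − 1.
This completes the inductive step, so |S[m]| = 2^{m+1} − 1 for all m ≥ 0.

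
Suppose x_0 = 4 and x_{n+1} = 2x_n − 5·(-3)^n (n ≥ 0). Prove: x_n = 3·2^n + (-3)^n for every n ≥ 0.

Base case: x_0 = 4, and 3·2^0 + (-3)^0 = 3 + 1 = 4.
Assume x_j = 3·2^j + (-3)^j for some j ≥ 0.
Then x_{j+1} = 2x_j − 5·(-3)^j = 2·(3·2^j + (-3)^j) − 5·(-3)^j = 3·2^{j+1} + 2·(-3)^j − 5·(-3)^j = 3·2^{j+1} − 3·(-3)^j = 3·2^{j+1} + (-3)^{j+1}.
By induction, x_n = 3·2^n + (-3)^n for all n ≥ 0.

x_n = 3·2^n + (-3)^n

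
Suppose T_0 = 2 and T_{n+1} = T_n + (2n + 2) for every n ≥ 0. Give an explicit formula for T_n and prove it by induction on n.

Claim: T_n = n^2 + n + 2.

Base case: T_0 = 2, and 0^2 + 0 + 2 = 2.
Assume T_r = r^2 + r + 2.
Then T_{r+1} = T_r + (2r + 2) = (r^2 + r + 2) + (2r + 2) = r^2 + 3r + 4,
and (r+1)^2 + (r+1) + 2 = r^2 + 3r + 4.
By induction, T_n = n^2 + n + 2 for all n ≥ 0.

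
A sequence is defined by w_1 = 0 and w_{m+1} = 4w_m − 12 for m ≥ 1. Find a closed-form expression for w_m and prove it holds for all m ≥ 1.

Claim: w_m = -4^m + 4.

Base case: w_1 = 0, and -4^1 + 4 = -4 + 4 = 0.
Assume w_r = -4^r + 4 for some r ≥ 1.
Then w_{r+1} = 4w_r − 12 = 4·(-4^r + 4) − 12 = -4^{r+1} + 16 − 12 = -4^{r+1} + 4.
Hence w_m = -4^m + 4 for every m ≥ 1, by induction.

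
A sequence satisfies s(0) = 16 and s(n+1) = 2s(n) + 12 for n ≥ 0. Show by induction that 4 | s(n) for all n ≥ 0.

Base case: s(0) = 16 = 4·4, so 4 | s(0).
Assume 4 | s(r), so s(r) = 4t for some integer t.
Then s(r+1) = 2s(r) + 12 = 2·(4t) + 12 = 4(2t + 3), so 4 | s(r+1).
This completes the inductive step, so 4 | s(n) for all n ≥ 0.

4 | s(n)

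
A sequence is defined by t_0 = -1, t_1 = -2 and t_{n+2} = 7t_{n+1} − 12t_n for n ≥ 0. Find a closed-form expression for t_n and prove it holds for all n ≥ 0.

Claim: t_n = 4^n − 2·3^n.

Base cases: t_0 = -1 and 4^0 − 2·3^0 = -1; t_1 = -2 and 4^1 − 2·3^1 = -2.
Assume t_j = 4^j − 2·3^j for all 0 ≤ j ≤ m, where m ≥ 1.
Then t_{m+1} = 7t_m − 12t_{m−1} = 7·(4^m − 2·3^m) − 12·(4^{m−1} − 2·3^{m−1}) = (7·4 − 12)4^{m−1} − 2·(7·3 − 12)3^{m−1} = 16·4^{m−1} − 18·3^{m−1} = 4^{m+1} − 2·3^{m+1}.
By strong induction, t_n = 4^n − 2·3^n for all n ≥ 0.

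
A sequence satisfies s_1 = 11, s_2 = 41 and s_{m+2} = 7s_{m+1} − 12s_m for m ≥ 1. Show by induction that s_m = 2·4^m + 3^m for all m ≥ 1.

Base cases: s_1 = 11 and 2·4^1 + 3^1 = 11; s_2 = 41 and 2·4^2 + 3^2 = 41.
Assume s_i = 2·4^i + 3^i for all 1 ≤ i ≤ j, where j ≥ 2.
Then s_{j+1} = 7s_j − 12s_{j−1} = 7·(2·4^j + 3^j) − 12·(2·4^{j−1} + 3^{j−1}) = 2·(7·4 − 12)4^{j−1} + (7·3 − 12)3^{j−1} = 32·4^{j−1} + 9·3^{j−1} = 2·4^{j+1} + 3^{j+1}.
Hence s_m = 2·4^m + 3^m for every m ≥ 1, by strong induction.

s_m = 2·4^m + 3^m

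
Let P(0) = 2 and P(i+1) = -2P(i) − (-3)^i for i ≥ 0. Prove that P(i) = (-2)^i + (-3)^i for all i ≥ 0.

Base case: P(0) = 2, and (-2)^0 + (-3)^0 = 1 + 1 = 2.
Assume P(k) = (-2)^k + (-3)^k for some k ≥ 0.
Then P(k+1) = -2P(k) − (-3)^k = -2·((-2)^k + (-3)^k) − (-3)^k = (-2)^{k+1} − 2·(-3)^k − (-3)^k = (-2)^{k+1} − 3·(-3)^k = (-2)^{k+1} + (-3)^{k+1}.
So the formula holds for k+1, and by induction P(i) = (-2)^i + (-3)^i for all i ≥ 0.

P(i) = (-2)^i + (-3)^i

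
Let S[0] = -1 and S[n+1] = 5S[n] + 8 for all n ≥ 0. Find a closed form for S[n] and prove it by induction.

Claim: S[n] = 5^n − 2.

Base case: S[0] = -1, and 5^0 − 2 = 1 − 2 = -1.
Assume S[j] = 5^j − 2 for some j ≥ 0.
Then S[j+1] = 5S[j] + 8 = 5·(5^j − 2) + 8 = 5^{j+1} − 10 + 8 = 5^{j+1} − 2.
So the formula holds for j+1, and by induction S[n] = 5^n − 2 for all n ≥ 0.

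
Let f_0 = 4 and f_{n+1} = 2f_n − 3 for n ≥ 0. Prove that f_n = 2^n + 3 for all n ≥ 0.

Base case: f_0 = 4, and 2^0 + 3 = 1 + 3 = 4.
Assume f_j = 2^j + 3 for some j ≥ 0.
Then f_{j+1} = 2f_j − 3 = 2·(2^j + 3) − 3 = 2^{j+1} + 6 − 3 = 2^{j+1} + 3.
Hence f_n = 2^n + 3 for every n ≥ 0, by induction.

f_n = 2^n + 3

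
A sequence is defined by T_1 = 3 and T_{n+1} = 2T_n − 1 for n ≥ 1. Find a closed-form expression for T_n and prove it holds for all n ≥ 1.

Claim: T_n = 2^n + 1.

Base case: T_1 = 3, and 2^1 + 1 = 2 + 1 = 3.
Assume T_j = 2^j + 1 for some j ≥ 1.
Then T_{j+1} = 2T_j − 1 = 2·(2^j + 1) − 1 = 2^{j+1} + 2 − 1 = 2^{j+1} + 1.
This completes the inductive step, so T_n = 2^n + 1 for all n ≥ 1.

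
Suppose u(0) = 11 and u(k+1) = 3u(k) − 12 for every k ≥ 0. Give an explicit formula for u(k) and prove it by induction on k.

Claim: u(k) = 5·3^k + 6.

Base case: u(0) = 11, and 5·3^0 + 6 = 5 + 6 = 11.
Assume u(r) = 5·3^r + 6 for some r ≥ 0.
Then u(r+1) = 3u(r) − 12 = 3·(5·3^r + 6) − 12 = 15·3^r + 18 − 12 = 5·3^{r+1} + 6.
By induction, u(k) = 5·3^k + 6 for all k ≥ 0.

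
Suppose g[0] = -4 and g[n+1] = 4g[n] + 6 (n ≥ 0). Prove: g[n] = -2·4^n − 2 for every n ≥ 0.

Base case: g[0] = -4, and -2·4^0 − 2 = -2 − 2 = -4.
Assume g[k] = -2·4^k − 2 for some k ≥ 0.
Then g[k+1] = 4g[k] + 6 = 4·(-2·4^k − 2) + 6 = -8·4^k − 8 + 6 = -2·4^{k+1} − 2.
So the formula holds for k+1, and by induction g[n] = -2·4^n − 2 for all n ≥ 0.

g[n] = -2·4^n − 2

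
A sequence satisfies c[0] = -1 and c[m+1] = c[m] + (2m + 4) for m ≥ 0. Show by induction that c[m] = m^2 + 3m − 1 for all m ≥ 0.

Base case: c[0] = -1, and 0^2 + 3·0 − 1 = -1.
Assume c[k] = k^2 + 3k − 1.
Then c[k+1] = c[k] + (2k + 4) = (k^2 + 3k − 1) + (2k + 4) = k^2 + 5k + 3,
and (k+1)^2 + 3·(k+1) − 1 = k^2 + 5k + 3.
This completes the inductive step, so c[m] = m^2 + 3m − 1 for all m ≥ 0.

c[m] = m^2 + 3m − 1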